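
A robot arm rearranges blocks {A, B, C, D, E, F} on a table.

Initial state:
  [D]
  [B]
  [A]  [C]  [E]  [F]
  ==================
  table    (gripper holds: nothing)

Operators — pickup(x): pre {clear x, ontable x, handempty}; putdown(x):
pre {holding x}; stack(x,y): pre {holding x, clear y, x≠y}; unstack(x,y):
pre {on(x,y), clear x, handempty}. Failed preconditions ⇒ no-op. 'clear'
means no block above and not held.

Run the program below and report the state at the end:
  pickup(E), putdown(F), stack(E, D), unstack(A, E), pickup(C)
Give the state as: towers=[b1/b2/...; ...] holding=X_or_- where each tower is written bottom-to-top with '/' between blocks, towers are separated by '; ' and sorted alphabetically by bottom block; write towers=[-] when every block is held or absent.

towers=[A/B/D/E; F] holding=C

step 1 (pickup(E)): towers=[A/B/D; C; F] holding=E
step 2 (putdown(F)) [no-op]: towers=[A/B/D; C; F] holding=E
step 3 (stack(E, D)): towers=[A/B/D/E; C; F] holding=-
step 4 (unstack(A, E)) [no-op]: towers=[A/B/D/E; C; F] holding=-
step 5 (pickup(C)): towers=[A/B/D/E; F] holding=C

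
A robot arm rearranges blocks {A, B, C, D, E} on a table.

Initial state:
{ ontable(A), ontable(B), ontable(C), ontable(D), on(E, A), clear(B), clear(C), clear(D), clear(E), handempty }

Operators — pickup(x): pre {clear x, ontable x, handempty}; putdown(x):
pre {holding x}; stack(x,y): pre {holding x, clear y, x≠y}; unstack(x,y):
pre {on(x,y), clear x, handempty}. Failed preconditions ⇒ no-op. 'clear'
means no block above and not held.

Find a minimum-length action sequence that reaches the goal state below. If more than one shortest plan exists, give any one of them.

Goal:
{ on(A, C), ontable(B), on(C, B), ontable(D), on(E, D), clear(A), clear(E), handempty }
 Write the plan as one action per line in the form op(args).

step 1 (unstack(E, A)): towers=[A; B; C; D] holding=E
step 2 (stack(E, D)): towers=[A; B; C; D/E] holding=-
step 3 (pickup(C)): towers=[A; B; D/E] holding=C
step 4 (stack(C, B)): towers=[A; B/C; D/E] holding=-
step 5 (pickup(A)): towers=[B/C; D/E] holding=A
step 6 (stack(A, C)): towers=[B/C/A; D/E] holding=-
goal check: towers=[B/C/A; D/E] holding=- — reached (length 6, optimal by BFS)

unstack(E, A)
stack(E, D)
pickup(C)
stack(C, B)
pickup(A)
stack(A, C)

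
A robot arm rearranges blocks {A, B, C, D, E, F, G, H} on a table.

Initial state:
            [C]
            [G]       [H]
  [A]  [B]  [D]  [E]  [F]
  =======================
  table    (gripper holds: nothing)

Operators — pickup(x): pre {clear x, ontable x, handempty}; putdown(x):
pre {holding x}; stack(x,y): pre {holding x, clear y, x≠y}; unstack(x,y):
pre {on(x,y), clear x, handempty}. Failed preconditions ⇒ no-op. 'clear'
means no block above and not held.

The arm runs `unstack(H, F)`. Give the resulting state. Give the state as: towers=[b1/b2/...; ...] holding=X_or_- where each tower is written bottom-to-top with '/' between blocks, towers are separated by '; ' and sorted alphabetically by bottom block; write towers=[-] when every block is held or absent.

towers=[A; B; D/G/C; E; F] holding=H

before: towers=[A; B; D/G/C; E; F/H] holding=-
pre[unstack(H, F)]: on(H,F) ✓, clear(H) ✓, handempty ✓
all met → apply unstack(H, F)
after:  towers=[A; B; D/G/C; E; F] holding=H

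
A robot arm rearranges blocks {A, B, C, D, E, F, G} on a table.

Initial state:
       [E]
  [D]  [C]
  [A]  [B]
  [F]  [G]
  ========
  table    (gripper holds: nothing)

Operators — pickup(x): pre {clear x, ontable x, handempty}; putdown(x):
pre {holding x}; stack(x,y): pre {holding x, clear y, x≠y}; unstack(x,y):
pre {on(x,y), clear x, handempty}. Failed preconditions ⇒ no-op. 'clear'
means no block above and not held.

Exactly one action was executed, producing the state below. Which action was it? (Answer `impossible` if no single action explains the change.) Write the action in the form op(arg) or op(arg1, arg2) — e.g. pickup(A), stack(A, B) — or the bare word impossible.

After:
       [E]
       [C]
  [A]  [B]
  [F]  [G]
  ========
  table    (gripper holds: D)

target: towers=[F/A; G/B/C/E] holding=D
     unstack(D, A) → towers=[F/A; G/B/C/E] holding=D  ← match
     unstack(E, C) → towers=[F/A/D; G/B/C] holding=E

unstack(D, A)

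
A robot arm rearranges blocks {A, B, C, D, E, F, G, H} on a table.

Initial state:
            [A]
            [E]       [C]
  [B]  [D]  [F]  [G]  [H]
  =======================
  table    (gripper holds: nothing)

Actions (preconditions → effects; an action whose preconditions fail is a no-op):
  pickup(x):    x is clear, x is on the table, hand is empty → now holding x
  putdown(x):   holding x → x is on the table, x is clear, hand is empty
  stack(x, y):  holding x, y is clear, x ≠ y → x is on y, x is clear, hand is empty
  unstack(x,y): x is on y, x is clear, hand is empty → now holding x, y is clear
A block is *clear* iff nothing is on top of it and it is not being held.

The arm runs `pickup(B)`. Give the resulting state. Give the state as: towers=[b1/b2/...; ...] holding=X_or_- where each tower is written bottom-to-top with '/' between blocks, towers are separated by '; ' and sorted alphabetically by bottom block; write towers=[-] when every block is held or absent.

towers=[D; F/E/A; G; H/C] holding=B

before: towers=[B; D; F/E/A; G; H/C] holding=-
pre[pickup(B)]: clear(B) ✓, ontable(B) ✓, handempty ✓
all met → apply pickup(B)
after:  towers=[D; F/E/A; G; H/C] holding=B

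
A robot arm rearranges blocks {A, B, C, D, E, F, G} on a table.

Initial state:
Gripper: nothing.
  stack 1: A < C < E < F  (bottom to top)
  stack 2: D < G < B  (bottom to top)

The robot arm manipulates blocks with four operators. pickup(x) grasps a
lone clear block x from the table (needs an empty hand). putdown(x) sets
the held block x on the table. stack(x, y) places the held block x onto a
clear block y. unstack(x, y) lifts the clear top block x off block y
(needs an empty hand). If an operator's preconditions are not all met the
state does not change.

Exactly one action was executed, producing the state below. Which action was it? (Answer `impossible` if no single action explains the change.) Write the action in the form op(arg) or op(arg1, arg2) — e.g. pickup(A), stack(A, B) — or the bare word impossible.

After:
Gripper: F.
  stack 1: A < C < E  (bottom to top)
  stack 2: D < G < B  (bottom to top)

unstack(F, E)

target: towers=[A/C/E; D/G/B] holding=F
     unstack(B, G) → towers=[A/C/E/F; D/G] holding=B
     unstack(F, E) → towers=[A/C/E; D/G/B] holding=F  ← match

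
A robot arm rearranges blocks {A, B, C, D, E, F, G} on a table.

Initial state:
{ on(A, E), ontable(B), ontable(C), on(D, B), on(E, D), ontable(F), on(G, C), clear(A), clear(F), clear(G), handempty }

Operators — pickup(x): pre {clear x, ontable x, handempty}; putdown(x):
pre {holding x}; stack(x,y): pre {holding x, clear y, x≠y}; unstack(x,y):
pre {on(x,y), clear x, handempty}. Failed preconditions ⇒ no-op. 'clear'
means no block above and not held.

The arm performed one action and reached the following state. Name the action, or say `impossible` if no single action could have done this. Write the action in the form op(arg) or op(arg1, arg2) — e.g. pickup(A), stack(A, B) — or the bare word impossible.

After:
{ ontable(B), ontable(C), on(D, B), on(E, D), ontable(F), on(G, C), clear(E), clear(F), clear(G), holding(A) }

target: towers=[B/D/E; C/G; F] holding=A
         pickup(F) → towers=[B/D/E/A; C/G] holding=F
     unstack(G, C) → towers=[B/D/E/A; C; F] holding=G
     unstack(A, E) → towers=[B/D/E; C/G; F] holding=A  ← match

unstack(A, E)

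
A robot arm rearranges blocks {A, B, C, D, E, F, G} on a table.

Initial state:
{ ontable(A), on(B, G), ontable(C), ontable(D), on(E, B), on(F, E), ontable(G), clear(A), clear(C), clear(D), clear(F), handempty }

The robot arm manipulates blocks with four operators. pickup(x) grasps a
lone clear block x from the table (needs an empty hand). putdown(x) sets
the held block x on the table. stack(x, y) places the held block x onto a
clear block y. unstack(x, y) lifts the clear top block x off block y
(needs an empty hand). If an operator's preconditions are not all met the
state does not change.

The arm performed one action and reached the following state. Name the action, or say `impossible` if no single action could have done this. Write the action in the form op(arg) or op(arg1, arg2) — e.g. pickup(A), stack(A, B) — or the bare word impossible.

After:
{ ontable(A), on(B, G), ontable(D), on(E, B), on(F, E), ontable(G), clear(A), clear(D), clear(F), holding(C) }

target: towers=[A; D; G/B/E/F] holding=C
     unstack(F, E) → towers=[A; C; D; G/B/E] holding=F
         pickup(D) → towers=[A; C; G/B/E/F] holding=D
         pickup(A) → towers=[C; D; G/B/E/F] holding=A
         pickup(C) → towers=[A; D; G/B/E/F] holding=C  ← match

pickup(C)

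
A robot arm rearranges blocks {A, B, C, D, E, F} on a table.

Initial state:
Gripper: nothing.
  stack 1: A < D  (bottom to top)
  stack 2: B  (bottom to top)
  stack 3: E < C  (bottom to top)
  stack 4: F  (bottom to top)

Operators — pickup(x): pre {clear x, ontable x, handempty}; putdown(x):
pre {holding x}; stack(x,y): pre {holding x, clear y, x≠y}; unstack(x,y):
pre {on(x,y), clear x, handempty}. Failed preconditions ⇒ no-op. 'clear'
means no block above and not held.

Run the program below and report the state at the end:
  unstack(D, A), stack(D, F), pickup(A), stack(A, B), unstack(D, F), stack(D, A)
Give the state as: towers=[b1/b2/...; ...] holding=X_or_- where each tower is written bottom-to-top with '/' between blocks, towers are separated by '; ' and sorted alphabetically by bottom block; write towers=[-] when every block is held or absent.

towers=[B/A/D; E/C; F] holding=-

step 1 (unstack(D, A)): towers=[A; B; E/C; F] holding=D
step 2 (stack(D, F)): towers=[A; B; E/C; F/D] holding=-
step 3 (pickup(A)): towers=[B; E/C; F/D] holding=A
step 4 (stack(A, B)): towers=[B/A; E/C; F/D] holding=-
step 5 (unstack(D, F)): towers=[B/A; E/C; F] holding=D
step 6 (stack(D, A)): towers=[B/A/D; E/C; F] holding=-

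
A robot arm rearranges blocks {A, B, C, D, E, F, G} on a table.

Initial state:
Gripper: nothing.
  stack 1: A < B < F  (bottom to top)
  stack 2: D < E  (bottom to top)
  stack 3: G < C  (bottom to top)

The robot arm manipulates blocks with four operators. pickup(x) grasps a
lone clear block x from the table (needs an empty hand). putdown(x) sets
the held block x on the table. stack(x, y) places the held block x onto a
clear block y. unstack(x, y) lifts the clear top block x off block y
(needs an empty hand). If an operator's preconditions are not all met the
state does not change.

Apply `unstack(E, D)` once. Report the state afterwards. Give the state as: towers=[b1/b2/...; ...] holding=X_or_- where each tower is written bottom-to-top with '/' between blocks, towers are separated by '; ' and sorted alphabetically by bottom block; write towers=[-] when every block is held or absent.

before: towers=[A/B/F; D/E; G/C] holding=-
pre[unstack(E, D)]: on(E,D) ✓, clear(E) ✓, handempty ✓
all met → apply unstack(E, D)
after:  towers=[A/B/F; D; G/C] holding=E

towers=[A/B/F; D; G/C] holding=E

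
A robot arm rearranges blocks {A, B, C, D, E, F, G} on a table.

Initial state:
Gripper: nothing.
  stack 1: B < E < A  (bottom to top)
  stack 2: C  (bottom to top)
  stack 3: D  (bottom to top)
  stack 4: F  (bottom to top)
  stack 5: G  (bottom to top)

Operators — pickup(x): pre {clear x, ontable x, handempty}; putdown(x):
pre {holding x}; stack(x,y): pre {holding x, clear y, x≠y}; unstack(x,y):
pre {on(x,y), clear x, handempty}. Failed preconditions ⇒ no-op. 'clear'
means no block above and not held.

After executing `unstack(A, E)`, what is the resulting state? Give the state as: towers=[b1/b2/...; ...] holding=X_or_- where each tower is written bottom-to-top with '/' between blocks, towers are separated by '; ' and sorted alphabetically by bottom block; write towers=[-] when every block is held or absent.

before: towers=[B/E/A; C; D; F; G] holding=-
pre[unstack(A, E)]: on(A,E) ✓, clear(A) ✓, handempty ✓
all met → apply unstack(A, E)
after:  towers=[B/E; C; D; F; G] holding=A

towers=[B/E; C; D; F; G] holding=A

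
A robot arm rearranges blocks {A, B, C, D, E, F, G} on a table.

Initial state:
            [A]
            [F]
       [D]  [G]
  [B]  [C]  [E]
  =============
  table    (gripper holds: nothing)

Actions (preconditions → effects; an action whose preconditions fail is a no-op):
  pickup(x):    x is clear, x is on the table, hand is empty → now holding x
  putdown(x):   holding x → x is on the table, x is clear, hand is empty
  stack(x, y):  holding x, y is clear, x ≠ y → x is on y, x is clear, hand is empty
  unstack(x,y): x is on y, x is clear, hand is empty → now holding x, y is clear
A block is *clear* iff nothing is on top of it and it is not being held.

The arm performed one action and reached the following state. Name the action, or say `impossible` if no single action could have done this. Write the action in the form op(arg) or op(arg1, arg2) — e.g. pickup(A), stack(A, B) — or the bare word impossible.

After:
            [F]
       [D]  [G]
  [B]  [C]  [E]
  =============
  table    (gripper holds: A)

target: towers=[B; C/D; E/G/F] holding=A
         pickup(B) → towers=[C/D; E/G/F/A] holding=B
     unstack(D, C) → towers=[B; C; E/G/F/A] holding=D
     unstack(A, F) → towers=[B; C/D; E/G/F] holding=A  ← match

unstack(A, F)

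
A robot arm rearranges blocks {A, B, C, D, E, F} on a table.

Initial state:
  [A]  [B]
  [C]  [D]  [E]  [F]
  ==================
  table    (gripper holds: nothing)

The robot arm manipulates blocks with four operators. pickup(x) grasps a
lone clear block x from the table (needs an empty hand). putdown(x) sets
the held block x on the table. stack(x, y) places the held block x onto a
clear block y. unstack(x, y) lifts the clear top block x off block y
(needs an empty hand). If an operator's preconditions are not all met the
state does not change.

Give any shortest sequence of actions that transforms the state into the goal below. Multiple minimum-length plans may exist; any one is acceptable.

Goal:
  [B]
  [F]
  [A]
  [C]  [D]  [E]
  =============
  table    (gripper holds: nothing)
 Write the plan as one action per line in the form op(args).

step 1 (pickup(F)): towers=[C/A; D/B; E] holding=F
step 2 (stack(F, A)): towers=[C/A/F; D/B; E] holding=-
step 3 (unstack(B, D)): towers=[C/A/F; D; E] holding=B
step 4 (stack(B, F)): towers=[C/A/F/B; D; E] holding=-
goal check: towers=[C/A/F/B; D; E] holding=- — reached (length 4, optimal by BFS)

pickup(F)
stack(F, A)
unstack(B, D)
stack(B, F)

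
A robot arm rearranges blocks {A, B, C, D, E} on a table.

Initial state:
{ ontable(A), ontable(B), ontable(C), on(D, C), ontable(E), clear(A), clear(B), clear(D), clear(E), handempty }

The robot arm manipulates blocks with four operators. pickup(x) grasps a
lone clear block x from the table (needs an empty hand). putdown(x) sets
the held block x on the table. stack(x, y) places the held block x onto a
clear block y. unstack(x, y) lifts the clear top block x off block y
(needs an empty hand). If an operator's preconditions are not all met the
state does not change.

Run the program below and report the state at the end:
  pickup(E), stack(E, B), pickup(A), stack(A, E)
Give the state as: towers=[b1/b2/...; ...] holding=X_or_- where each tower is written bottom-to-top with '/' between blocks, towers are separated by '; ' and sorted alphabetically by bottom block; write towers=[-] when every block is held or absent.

towers=[B/E/A; C/D] holding=-

step 1 (pickup(E)): towers=[A; B; C/D] holding=E
step 2 (stack(E, B)): towers=[A; B/E; C/D] holding=-
step 3 (pickup(A)): towers=[B/E; C/D] holding=A
step 4 (stack(A, E)): towers=[B/E/A; C/D] holding=-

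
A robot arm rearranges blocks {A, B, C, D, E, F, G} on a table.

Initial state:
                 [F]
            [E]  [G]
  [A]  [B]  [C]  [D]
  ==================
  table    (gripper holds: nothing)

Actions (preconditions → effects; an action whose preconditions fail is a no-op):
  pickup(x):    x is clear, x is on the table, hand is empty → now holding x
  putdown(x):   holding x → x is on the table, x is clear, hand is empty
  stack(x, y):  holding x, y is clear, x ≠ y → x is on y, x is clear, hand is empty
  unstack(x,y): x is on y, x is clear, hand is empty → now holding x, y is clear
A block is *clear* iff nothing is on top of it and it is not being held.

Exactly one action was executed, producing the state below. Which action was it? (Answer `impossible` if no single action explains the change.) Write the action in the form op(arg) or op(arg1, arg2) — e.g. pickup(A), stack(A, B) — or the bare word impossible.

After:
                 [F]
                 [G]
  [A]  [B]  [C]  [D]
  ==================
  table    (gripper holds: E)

target: towers=[A; B; C; D/G/F] holding=E
         pickup(B) → towers=[A; C/E; D/G/F] holding=B
     unstack(F, G) → towers=[A; B; C/E; D/G] holding=F
         pickup(A) → towers=[B; C/E; D/G/F] holding=A
     unstack(E, C) → towers=[A; B; C; D/G/F] holding=E  ← match

unstack(E, C)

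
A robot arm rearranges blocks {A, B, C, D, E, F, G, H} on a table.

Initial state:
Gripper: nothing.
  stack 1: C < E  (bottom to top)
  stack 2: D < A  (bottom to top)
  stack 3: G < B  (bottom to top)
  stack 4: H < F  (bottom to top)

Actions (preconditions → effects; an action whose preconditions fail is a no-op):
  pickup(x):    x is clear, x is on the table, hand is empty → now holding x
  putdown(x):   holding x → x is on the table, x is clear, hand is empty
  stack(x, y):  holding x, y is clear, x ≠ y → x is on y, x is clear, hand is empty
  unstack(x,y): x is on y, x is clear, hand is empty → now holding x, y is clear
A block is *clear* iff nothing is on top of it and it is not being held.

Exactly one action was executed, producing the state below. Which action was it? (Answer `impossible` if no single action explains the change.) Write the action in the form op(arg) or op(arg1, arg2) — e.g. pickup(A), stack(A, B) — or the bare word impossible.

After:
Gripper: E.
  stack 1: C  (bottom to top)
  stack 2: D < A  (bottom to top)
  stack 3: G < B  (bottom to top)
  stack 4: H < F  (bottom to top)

unstack(E, C)

target: towers=[C; D/A; G/B; H/F] holding=E
     unstack(A, D) → towers=[C/E; D; G/B; H/F] holding=A
     unstack(E, C) → towers=[C; D/A; G/B; H/F] holding=E  ← match
     unstack(B, G) → towers=[C/E; D/A; G; H/F] holding=B
     unstack(F, H) → towers=[C/E; D/A; G/B; H] holding=F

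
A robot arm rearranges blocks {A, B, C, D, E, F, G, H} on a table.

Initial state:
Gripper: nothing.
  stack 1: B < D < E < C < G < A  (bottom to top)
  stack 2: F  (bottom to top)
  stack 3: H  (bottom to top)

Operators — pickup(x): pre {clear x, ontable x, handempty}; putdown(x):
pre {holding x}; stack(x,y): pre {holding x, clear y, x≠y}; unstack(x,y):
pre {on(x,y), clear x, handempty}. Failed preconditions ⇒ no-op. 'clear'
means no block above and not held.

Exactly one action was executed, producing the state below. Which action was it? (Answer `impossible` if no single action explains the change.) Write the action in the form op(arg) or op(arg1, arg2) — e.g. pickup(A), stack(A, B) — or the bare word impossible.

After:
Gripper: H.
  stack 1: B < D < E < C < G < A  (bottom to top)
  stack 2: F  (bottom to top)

pickup(H)

target: towers=[B/D/E/C/G/A; F] holding=H
     unstack(A, G) → towers=[B/D/E/C/G; F; H] holding=A
         pickup(H) → towers=[B/D/E/C/G/A; F] holding=H  ← match
         pickup(F) → towers=[B/D/E/C/G/A; H] holding=F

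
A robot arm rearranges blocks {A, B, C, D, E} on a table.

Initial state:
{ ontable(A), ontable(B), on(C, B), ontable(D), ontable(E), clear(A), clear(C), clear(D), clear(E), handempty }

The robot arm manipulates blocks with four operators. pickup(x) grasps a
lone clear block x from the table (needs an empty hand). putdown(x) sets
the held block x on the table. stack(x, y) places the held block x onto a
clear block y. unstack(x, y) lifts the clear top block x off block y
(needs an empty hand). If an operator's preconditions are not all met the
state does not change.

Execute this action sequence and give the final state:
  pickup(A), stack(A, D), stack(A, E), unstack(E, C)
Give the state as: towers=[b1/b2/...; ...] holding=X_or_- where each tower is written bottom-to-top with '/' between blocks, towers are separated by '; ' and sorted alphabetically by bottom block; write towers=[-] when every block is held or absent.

towers=[B/C; D/A; E] holding=-

step 1 (pickup(A)): towers=[B/C; D; E] holding=A
step 2 (stack(A, D)): towers=[B/C; D/A; E] holding=-
step 3 (stack(A, E)) [no-op]: towers=[B/C; D/A; E] holding=-
step 4 (unstack(E, C)) [no-op]: towers=[B/C; D/A; E] holding=-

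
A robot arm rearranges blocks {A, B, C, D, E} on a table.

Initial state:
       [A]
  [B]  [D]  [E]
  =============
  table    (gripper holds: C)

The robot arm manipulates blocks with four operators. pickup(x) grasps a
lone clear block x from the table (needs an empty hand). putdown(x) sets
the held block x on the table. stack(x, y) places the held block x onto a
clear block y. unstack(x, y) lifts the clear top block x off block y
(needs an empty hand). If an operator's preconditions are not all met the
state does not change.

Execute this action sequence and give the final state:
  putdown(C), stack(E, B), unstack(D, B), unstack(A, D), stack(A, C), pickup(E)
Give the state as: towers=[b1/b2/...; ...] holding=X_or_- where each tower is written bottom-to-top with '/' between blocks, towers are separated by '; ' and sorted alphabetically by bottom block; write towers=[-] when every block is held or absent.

step 1 (putdown(C)): towers=[B; C; D/A; E] holding=-
step 2 (stack(E, B)) [no-op]: towers=[B; C; D/A; E] holding=-
step 3 (unstack(D, B)) [no-op]: towers=[B; C; D/A; E] holding=-
step 4 (unstack(A, D)): towers=[B; C; D; E] holding=A
step 5 (stack(A, C)): towers=[B; C/A; D; E] holding=-
step 6 (pickup(E)): towers=[B; C/A; D] holding=E

towers=[B; C/A; D] holding=E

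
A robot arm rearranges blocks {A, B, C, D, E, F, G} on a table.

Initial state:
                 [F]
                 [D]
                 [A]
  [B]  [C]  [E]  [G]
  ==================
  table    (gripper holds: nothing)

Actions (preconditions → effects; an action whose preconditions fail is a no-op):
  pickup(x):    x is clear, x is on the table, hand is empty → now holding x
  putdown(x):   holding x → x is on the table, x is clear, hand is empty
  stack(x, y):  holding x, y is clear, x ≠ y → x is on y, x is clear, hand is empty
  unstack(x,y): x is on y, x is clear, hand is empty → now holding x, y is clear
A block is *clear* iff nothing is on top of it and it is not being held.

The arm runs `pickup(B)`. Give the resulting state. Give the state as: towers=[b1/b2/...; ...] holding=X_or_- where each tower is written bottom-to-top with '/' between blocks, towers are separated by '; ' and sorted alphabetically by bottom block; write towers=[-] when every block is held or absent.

before: towers=[B; C; E; G/A/D/F] holding=-
pre[pickup(B)]: clear(B) ok, ontable(B) ok, handempty ok
all met → apply pickup(B)
after:  towers=[C; E; G/A/D/F] holding=B

towers=[C; E; G/A/D/F] holding=B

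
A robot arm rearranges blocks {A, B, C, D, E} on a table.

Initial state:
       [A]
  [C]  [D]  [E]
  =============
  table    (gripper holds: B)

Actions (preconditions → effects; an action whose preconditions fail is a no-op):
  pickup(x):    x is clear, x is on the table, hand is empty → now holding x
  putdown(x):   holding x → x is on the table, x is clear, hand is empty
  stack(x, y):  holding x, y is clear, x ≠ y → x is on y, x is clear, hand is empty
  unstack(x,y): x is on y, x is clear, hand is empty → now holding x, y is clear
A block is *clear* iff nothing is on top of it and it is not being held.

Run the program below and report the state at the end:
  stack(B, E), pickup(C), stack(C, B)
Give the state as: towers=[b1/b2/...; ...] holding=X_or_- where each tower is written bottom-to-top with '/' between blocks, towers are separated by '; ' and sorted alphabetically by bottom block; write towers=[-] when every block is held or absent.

step 1 (stack(B, E)): towers=[C; D/A; E/B] holding=-
step 2 (pickup(C)): towers=[D/A; E/B] holding=C
step 3 (stack(C, B)): towers=[D/A; E/B/C] holding=-

towers=[D/A; E/B/C] holding=-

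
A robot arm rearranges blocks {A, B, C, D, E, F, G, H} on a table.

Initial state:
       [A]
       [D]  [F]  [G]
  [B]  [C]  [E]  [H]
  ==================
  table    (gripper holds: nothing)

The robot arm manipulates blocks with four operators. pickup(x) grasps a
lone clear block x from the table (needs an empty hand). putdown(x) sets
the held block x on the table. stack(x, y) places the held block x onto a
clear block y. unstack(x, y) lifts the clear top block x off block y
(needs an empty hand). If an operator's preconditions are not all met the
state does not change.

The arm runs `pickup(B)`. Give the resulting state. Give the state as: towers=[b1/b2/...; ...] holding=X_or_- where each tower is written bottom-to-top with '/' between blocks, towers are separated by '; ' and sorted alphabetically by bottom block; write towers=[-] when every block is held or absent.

before: towers=[B; C/D/A; E/F; H/G] holding=-
pre[pickup(B)]: clear(B) yes, ontable(B) yes, handempty yes
all met → apply pickup(B)
after:  towers=[C/D/A; E/F; H/G] holding=B

towers=[C/D/A; E/F; H/G] holding=B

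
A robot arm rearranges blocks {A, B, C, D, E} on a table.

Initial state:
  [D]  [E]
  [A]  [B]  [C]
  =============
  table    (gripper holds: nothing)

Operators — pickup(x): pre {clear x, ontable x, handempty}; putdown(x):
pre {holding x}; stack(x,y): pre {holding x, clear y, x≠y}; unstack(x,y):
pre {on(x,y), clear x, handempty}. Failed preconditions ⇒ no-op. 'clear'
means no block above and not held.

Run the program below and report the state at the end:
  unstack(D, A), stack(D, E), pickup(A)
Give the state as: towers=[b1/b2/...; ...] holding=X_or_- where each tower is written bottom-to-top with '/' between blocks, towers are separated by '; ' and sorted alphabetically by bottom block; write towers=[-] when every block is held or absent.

towers=[B/E/D; C] holding=A

step 1 (unstack(D, A)): towers=[A; B/E; C] holding=D
step 2 (stack(D, E)): towers=[A; B/E/D; C] holding=-
step 3 (pickup(A)): towers=[B/E/D; C] holding=A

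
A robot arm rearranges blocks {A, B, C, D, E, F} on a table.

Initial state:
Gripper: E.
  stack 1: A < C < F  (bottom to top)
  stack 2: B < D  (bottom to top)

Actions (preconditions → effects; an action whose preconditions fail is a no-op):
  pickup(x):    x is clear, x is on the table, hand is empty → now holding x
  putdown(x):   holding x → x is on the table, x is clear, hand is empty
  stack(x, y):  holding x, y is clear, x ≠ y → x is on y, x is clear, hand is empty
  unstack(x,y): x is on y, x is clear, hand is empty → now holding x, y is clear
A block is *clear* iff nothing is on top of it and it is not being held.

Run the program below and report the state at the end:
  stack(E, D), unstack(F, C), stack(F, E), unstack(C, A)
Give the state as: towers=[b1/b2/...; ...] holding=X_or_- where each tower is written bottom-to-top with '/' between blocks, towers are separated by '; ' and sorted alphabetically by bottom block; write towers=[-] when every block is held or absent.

towers=[A; B/D/E/F] holding=C

step 1 (stack(E, D)): towers=[A/C/F; B/D/E] holding=-
step 2 (unstack(F, C)): towers=[A/C; B/D/E] holding=F
step 3 (stack(F, E)): towers=[A/C; B/D/E/F] holding=-
step 4 (unstack(C, A)): towers=[A; B/D/E/F] holding=C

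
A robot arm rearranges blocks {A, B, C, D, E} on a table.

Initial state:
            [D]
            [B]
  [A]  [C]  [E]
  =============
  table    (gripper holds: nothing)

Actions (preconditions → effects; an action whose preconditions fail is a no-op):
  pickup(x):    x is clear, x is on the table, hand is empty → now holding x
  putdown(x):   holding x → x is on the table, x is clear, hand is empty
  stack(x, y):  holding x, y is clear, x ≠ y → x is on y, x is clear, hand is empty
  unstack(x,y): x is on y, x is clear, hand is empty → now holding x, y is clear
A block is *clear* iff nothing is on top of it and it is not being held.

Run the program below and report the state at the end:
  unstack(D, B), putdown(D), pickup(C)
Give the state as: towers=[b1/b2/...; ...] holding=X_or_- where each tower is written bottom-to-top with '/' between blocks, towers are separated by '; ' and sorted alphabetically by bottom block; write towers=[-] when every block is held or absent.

towers=[A; D; E/B] holding=C

step 1 (unstack(D, B)): towers=[A; C; E/B] holding=D
step 2 (putdown(D)): towers=[A; C; D; E/B] holding=-
step 3 (pickup(C)): towers=[A; D; E/B] holding=C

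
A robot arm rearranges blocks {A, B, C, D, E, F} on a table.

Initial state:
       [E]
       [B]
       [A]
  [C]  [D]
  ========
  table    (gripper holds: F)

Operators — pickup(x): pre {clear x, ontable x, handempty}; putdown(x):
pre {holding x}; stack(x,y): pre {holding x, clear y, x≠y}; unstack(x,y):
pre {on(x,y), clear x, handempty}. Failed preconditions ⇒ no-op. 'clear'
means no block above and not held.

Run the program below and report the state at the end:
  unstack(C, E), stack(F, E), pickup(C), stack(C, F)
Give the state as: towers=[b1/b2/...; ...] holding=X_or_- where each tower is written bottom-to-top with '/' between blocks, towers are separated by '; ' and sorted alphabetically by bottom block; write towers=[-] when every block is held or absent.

step 1 (unstack(C, E)) [no-op]: towers=[C; D/A/B/E] holding=F
step 2 (stack(F, E)): towers=[C; D/A/B/E/F] holding=-
step 3 (pickup(C)): towers=[D/A/B/E/F] holding=C
step 4 (stack(C, F)): towers=[D/A/B/E/F/C] holding=-

towers=[D/A/B/E/F/C] holding=-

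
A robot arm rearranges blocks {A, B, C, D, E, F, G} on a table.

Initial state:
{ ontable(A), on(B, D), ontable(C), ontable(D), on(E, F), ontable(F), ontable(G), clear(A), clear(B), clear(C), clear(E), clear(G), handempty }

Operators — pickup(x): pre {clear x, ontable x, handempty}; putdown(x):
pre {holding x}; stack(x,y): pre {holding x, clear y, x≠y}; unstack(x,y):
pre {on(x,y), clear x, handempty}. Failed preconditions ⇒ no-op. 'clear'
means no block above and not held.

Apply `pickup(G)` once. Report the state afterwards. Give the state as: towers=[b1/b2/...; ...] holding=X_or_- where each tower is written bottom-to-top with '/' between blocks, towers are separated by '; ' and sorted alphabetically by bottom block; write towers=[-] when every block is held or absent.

before: towers=[A; C; D/B; F/E; G] holding=-
pre[pickup(G)]: clear(G) ok, ontable(G) ok, handempty ok
all met → apply pickup(G)
after:  towers=[A; C; D/B; F/E] holding=G

towers=[A; C; D/B; F/E] holding=G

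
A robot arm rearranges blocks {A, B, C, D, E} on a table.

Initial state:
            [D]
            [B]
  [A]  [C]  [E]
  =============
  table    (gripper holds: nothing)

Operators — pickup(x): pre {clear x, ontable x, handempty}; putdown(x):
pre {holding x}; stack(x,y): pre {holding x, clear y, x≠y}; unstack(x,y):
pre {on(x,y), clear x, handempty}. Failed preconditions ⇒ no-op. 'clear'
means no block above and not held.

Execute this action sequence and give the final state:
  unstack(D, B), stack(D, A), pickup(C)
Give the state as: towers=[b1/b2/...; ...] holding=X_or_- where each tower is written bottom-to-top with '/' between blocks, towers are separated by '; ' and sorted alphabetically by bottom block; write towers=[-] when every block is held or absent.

step 1 (unstack(D, B)): towers=[A; C; E/B] holding=D
step 2 (stack(D, A)): towers=[A/D; C; E/B] holding=-
step 3 (pickup(C)): towers=[A/D; E/B] holding=C

towers=[A/D; E/B] holding=C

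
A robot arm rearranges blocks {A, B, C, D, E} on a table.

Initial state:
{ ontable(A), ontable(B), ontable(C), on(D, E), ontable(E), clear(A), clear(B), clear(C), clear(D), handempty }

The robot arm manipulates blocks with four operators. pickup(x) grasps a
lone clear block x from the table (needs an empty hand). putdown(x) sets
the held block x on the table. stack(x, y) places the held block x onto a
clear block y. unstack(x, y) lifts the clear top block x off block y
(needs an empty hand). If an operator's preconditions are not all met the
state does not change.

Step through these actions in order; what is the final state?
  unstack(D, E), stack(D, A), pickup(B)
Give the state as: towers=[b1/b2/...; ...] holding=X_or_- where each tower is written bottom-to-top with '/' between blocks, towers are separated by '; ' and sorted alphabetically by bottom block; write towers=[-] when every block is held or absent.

step 1 (unstack(D, E)): towers=[A; B; C; E] holding=D
step 2 (stack(D, A)): towers=[A/D; B; C; E] holding=-
step 3 (pickup(B)): towers=[A/D; C; E] holding=B

towers=[A/D; C; E] holding=B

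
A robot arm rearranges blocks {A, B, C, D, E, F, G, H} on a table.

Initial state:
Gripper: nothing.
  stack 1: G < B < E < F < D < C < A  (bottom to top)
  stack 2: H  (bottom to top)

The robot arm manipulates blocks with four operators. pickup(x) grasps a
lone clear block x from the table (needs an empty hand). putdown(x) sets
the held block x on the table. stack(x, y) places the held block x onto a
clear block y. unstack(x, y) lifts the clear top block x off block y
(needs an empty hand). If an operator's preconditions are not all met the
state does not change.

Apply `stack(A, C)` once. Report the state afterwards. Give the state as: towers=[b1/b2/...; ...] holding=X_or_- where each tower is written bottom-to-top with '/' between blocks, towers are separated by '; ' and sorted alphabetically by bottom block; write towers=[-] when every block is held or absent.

towers=[G/B/E/F/D/C/A; H] holding=-

before: towers=[G/B/E/F/D/C/A; H] holding=-
pre[stack(A, C)]: holding(A) no, clear(C) no, A≠C yes
holding(A), clear(C) unmet → stack(A, C) is a no-op
after:  towers=[G/B/E/F/D/C/A; H] holding=-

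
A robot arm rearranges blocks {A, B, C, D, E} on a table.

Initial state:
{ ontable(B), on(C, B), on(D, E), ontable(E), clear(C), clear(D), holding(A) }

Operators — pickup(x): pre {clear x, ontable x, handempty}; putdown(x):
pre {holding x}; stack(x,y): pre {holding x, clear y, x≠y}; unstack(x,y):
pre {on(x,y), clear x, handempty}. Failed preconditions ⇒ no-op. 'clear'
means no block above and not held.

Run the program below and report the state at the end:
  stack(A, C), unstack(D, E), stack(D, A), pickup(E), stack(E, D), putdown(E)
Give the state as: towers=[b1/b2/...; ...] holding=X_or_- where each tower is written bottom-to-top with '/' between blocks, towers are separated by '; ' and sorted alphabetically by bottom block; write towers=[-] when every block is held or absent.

towers=[B/C/A/D/E] holding=-

step 1 (stack(A, C)): towers=[B/C/A; E/D] holding=-
step 2 (unstack(D, E)): towers=[B/C/A; E] holding=D
step 3 (stack(D, A)): towers=[B/C/A/D; E] holding=-
step 4 (pickup(E)): towers=[B/C/A/D] holding=E
step 5 (stack(E, D)): towers=[B/C/A/D/E] holding=-
step 6 (putdown(E)) [no-op]: towers=[B/C/A/D/E] holding=-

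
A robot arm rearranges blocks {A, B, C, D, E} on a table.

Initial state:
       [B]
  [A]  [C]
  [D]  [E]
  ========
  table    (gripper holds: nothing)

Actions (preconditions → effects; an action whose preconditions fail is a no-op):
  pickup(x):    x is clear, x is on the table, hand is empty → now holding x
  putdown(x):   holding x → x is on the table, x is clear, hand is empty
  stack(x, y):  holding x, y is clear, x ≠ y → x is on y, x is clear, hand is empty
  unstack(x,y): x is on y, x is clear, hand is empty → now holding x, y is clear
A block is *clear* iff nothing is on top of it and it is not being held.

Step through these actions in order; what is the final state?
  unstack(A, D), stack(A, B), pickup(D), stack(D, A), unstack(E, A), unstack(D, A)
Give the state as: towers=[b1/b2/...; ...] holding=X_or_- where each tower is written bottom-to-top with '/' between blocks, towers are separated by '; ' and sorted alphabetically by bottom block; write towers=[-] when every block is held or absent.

towers=[E/C/B/A] holding=D

step 1 (unstack(A, D)): towers=[D; E/C/B] holding=A
step 2 (stack(A, B)): towers=[D; E/C/B/A] holding=-
step 3 (pickup(D)): towers=[E/C/B/A] holding=D
step 4 (stack(D, A)): towers=[E/C/B/A/D] holding=-
step 5 (unstack(E, A)) [no-op]: towers=[E/C/B/A/D] holding=-
step 6 (unstack(D, A)): towers=[E/C/B/A] holding=D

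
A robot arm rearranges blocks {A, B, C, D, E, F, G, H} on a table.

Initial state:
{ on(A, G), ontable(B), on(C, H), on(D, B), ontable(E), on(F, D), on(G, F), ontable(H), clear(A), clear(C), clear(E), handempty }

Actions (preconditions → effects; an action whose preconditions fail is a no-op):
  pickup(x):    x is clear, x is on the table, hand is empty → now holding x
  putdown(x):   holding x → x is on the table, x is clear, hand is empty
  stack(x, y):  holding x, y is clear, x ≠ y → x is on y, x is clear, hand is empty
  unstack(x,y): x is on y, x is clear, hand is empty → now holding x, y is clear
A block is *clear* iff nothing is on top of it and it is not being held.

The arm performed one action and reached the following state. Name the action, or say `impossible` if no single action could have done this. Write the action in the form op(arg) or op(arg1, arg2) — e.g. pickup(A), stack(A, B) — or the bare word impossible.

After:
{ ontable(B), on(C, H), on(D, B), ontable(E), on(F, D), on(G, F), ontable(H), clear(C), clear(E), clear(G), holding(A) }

unstack(A, G)

target: towers=[B/D/F/G; E; H/C] holding=A
     unstack(A, G) → towers=[B/D/F/G; E; H/C] holding=A  ← match
         pickup(E) → towers=[B/D/F/G/A; H/C] holding=E
     unstack(C, H) → towers=[B/D/F/G/A; E; H] holding=C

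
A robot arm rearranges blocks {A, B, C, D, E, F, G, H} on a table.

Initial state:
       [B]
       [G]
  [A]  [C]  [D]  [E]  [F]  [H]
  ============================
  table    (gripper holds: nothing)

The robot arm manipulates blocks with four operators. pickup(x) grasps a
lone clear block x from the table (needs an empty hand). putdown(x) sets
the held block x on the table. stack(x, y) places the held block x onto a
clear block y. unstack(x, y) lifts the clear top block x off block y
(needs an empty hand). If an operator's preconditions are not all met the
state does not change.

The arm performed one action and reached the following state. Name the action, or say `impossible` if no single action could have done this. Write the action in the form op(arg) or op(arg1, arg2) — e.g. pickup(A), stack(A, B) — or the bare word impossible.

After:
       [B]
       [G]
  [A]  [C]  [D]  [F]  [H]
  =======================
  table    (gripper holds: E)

target: towers=[A; C/G/B; D; F; H] holding=E
         pickup(A) → towers=[C/G/B; D; E; F; H] holding=A
         pickup(E) → towers=[A; C/G/B; D; F; H] holding=E  ← match
         pickup(H) → towers=[A; C/G/B; D; E; F] holding=H
     unstack(B, G) → towers=[A; C/G; D; E; F; H] holding=B
         pickup(F) → towers=[A; C/G/B; D; E; H] holding=F
         pickup(D) → towers=[A; C/G/B; E; F; H] holding=D

pickup(E)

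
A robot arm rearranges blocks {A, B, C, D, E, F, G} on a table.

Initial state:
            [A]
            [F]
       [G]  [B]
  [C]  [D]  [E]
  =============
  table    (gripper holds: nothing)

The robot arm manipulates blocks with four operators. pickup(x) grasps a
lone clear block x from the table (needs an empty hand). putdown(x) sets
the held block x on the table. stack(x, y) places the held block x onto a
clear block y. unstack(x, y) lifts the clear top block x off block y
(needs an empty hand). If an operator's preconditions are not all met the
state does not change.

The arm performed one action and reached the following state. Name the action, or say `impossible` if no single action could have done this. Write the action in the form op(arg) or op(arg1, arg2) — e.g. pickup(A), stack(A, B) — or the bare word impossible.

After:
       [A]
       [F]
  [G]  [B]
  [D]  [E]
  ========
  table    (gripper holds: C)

target: towers=[D/G; E/B/F/A] holding=C
     unstack(G, D) → towers=[C; D; E/B/F/A] holding=G
     unstack(A, F) → towers=[C; D/G; E/B/F] holding=A
         pickup(C) → towers=[D/G; E/B/F/A] holding=C  ← match

pickup(C)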